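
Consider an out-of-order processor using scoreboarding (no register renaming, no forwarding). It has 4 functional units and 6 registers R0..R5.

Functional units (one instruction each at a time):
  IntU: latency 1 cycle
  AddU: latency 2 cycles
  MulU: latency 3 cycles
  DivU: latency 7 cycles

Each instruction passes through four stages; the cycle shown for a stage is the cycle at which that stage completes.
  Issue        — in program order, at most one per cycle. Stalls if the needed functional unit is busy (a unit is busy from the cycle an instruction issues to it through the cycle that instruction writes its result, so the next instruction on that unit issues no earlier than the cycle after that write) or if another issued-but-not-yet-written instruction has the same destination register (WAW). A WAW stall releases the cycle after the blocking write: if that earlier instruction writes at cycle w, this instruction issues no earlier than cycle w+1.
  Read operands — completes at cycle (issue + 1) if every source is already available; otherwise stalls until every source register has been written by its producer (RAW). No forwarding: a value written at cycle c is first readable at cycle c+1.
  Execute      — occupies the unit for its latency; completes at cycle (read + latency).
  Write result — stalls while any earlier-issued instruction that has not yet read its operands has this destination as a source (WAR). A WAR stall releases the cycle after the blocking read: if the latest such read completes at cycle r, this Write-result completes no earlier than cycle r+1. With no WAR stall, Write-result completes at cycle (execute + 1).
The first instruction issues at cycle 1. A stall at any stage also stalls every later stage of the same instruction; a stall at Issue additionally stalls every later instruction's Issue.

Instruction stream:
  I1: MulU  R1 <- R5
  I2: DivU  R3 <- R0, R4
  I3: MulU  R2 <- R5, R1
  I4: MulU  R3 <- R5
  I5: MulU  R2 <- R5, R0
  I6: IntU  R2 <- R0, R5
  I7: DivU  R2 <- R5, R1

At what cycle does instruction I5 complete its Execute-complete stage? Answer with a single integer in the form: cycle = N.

c1: issue I1 (MulU)
c2: I1 read-ops; issue I2 (DivU)
c3: I2 read-ops
c5: I1 finished on MulU
c6: I1→R1
c7: issue I3 (MulU)
c8: I3 read-ops
c10: I2 finished on DivU
c11: I2→R3; I3 finished on MulU
c12: I3→R2
c13: issue I4 (MulU)
c14: I4 read-ops
c17: I4 finished on MulU
c18: I4→R3
c19: issue I5 (MulU)
c20: I5 read-ops
c23: I5 finished on MulU
c24: I5→R2
c25: issue I6 (IntU)
c26: I6 read-ops
c27: I6 finished on IntU
c28: I6→R2
c29: issue I7 (DivU)
c30: I7 read-ops
c37: I7 finished on DivU
c38: I7→R2

cycle = 23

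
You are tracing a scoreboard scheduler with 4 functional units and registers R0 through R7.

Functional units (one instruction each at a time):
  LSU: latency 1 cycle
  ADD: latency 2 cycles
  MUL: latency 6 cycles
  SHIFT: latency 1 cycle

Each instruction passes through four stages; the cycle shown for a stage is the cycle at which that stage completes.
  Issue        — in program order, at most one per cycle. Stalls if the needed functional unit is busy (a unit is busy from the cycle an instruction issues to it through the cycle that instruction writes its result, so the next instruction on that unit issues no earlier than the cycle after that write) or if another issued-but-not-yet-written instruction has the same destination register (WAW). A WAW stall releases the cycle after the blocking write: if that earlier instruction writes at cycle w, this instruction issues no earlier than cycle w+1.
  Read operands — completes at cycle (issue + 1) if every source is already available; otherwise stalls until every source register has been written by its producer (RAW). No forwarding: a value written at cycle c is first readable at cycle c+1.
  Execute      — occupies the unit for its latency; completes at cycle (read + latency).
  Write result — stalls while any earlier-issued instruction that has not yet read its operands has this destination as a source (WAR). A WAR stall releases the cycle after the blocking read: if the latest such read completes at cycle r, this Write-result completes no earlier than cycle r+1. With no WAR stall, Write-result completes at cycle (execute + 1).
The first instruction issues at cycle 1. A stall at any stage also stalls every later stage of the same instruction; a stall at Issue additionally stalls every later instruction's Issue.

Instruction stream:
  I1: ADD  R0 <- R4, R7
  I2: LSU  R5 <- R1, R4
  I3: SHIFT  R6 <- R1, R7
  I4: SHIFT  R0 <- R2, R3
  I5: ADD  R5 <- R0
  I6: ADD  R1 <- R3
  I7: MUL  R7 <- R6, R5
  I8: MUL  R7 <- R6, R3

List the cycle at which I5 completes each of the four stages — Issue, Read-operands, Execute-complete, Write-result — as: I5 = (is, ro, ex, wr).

t=1  I1→ADD
t=2  I1 RO | I2→LSU
t=3  I2 RO | I3→SHIFT
t=4  I1 EX | I2 EX | I3 RO
t=5  I1 WR R0 | I2 WR R5 | I3 EX
t=6  I3 WR R6
t=7  I4→SHIFT
t=8  I4 RO | I5→ADD
t=9  I4 EX
t=10  I4 WR R0
t=11  I5 RO
t=13  I5 EX
t=14  I5 WR R5
t=15  I6→ADD
t=16  I6 RO | I7→MUL
t=17  I7 RO
t=18  I6 EX
t=19  I6 WR R1
t=23  I7 EX
t=24  I7 WR R7
t=25  I8→MUL
t=26  I8 RO
t=32  I8 EX
t=33  I8 WR R7

I5 = (8, 11, 13, 14)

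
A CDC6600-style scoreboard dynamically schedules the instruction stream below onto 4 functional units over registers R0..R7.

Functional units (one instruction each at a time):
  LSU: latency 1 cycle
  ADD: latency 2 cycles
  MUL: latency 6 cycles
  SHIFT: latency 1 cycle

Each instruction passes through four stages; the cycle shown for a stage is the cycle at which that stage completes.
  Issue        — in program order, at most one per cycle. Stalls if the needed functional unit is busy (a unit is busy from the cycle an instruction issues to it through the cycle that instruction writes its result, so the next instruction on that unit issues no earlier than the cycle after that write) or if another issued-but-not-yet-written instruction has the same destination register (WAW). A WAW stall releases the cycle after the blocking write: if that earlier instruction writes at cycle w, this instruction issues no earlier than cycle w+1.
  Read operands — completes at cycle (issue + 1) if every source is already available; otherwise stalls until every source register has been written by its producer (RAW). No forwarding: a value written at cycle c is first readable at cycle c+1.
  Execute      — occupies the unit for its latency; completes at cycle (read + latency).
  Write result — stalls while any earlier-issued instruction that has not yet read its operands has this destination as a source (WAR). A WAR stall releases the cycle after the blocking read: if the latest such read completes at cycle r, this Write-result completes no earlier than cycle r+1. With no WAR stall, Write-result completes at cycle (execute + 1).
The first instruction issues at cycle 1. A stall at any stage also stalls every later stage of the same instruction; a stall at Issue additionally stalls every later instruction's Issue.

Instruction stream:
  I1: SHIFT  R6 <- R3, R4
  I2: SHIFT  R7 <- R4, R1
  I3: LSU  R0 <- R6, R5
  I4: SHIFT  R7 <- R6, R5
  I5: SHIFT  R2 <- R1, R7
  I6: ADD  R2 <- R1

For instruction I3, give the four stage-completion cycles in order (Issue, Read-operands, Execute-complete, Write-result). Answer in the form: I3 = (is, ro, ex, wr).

[1] I1 dispatched to SHIFT
[2] I1 operands ready
[3] I1 complete
[4] R6←I1
[5] I2 dispatched to SHIFT
[6] I2 operands ready · I3 dispatched to LSU
[7] I2 complete · I3 operands ready
[8] R7←I2 · I3 complete
[9] R0←I3 · I4 dispatched to SHIFT
[10] I4 operands ready
[11] I4 complete
[12] R7←I4
[13] I5 dispatched to SHIFT
[14] I5 operands ready
[15] I5 complete
[16] R2←I5
[17] I6 dispatched to ADD
[18] I6 operands ready
[20] I6 complete
[21] R2←I6

I3 = (6, 7, 8, 9)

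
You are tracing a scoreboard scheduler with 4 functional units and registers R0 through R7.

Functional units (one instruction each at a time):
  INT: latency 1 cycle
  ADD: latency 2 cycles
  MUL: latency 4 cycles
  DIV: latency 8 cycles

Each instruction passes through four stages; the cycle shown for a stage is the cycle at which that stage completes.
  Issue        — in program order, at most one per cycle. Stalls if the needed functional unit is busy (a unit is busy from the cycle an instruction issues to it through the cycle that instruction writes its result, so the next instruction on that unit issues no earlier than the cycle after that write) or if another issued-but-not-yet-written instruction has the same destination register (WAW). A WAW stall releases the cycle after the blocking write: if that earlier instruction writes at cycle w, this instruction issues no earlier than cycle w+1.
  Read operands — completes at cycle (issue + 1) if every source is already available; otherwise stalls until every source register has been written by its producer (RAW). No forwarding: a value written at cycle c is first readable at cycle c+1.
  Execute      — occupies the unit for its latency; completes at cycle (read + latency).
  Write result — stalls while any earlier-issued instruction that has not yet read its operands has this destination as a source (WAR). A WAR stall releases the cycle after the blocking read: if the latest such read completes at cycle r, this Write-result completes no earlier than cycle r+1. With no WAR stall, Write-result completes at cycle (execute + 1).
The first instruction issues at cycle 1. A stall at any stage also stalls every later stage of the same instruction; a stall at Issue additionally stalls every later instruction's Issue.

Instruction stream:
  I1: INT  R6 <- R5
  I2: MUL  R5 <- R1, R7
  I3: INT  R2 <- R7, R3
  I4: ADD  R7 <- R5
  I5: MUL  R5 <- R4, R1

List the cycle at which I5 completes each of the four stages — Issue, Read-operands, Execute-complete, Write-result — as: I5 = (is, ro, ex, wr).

I5 = (9, 10, 14, 15)

  I1 | 1 | 2 | 3 | 4
  I2 | 2 | 3 | 7 | 8
  I3 | 5 | 6 | 7 | 8   struct: INT busy until I1 writes@4
  I4 | 6 | 9 | 11 | 12   RAW R5: wait I2 write@8
  I5 | 9 | 10 | 14 | 15   struct: MUL busy until I2 writes@8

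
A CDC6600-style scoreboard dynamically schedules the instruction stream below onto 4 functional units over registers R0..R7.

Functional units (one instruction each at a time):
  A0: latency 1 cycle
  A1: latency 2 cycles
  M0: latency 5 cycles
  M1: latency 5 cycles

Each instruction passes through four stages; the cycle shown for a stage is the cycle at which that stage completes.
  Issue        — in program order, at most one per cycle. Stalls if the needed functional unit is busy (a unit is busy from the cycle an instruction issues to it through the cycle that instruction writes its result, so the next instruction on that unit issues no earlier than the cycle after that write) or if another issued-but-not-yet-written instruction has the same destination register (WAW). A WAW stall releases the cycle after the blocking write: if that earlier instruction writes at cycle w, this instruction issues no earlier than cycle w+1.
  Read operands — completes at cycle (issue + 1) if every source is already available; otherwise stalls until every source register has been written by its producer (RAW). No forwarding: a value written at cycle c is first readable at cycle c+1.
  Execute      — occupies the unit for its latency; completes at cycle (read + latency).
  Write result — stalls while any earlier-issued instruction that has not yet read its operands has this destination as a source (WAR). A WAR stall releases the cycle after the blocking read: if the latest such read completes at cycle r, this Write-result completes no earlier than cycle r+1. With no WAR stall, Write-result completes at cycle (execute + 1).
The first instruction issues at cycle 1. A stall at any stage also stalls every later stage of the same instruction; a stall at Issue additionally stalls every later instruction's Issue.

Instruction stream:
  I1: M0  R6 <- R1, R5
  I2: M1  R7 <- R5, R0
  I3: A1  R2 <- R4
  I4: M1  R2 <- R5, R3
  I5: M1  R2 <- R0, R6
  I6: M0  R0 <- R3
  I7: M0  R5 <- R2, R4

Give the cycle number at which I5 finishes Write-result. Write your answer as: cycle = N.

cycle = 25

c1: I1 issues→M0
c2: I1 reads | I2 issues→M1
c3: I2 reads | I3 issues→A1
c4: I3 reads
c6: I3 exec-done
c7: I1 exec-done | I3 writes R2
c8: I1 writes R6 | I2 exec-done
c9: I2 writes R7
c10: I4 issues→M1
c11: I4 reads
c16: I4 exec-done
c17: I4 writes R2
c18: I5 issues→M1
c19: I5 reads | I6 issues→M0
c20: I6 reads
c24: I5 exec-done
c25: I5 writes R2 | I6 exec-done
c26: I6 writes R0
c27: I7 issues→M0
c28: I7 reads
c33: I7 exec-done
c34: I7 writes R5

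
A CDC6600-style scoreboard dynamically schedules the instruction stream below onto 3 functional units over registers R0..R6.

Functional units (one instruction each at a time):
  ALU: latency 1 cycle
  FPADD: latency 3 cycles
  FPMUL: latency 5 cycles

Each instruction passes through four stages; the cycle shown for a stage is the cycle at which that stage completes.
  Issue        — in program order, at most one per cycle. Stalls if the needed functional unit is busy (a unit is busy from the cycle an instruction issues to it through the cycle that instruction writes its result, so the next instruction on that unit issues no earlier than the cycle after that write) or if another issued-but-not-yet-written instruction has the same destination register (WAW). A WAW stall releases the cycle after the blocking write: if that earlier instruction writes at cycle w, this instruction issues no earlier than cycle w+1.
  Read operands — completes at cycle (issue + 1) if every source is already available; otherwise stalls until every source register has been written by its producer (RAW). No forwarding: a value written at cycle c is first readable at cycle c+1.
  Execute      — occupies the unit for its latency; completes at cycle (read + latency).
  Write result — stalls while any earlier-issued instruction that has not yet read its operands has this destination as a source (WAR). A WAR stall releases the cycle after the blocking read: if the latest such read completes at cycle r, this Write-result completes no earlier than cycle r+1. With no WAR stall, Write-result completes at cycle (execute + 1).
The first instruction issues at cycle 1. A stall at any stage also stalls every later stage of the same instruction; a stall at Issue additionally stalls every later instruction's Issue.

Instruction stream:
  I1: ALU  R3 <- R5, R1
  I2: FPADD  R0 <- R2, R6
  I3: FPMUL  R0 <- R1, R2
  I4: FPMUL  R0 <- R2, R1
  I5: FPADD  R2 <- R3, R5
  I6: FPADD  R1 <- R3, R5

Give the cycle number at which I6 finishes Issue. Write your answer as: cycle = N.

cycle = 23

cycle 1: I1 dispatched to ALU
cycle 2: I1 operands ready · I2 dispatched to FPADD
cycle 3: I1 complete · I2 operands ready
cycle 4: R3←I1
cycle 6: I2 complete
cycle 7: R0←I2
cycle 8: I3 dispatched to FPMUL
cycle 9: I3 operands ready
cycle 14: I3 complete
cycle 15: R0←I3
cycle 16: I4 dispatched to FPMUL
cycle 17: I4 operands ready · I5 dispatched to FPADD
cycle 18: I5 operands ready
cycle 21: I5 complete
cycle 22: I4 complete · R2←I5
cycle 23: R0←I4 · I6 dispatched to FPADD
cycle 24: I6 operands ready
cycle 27: I6 complete
cycle 28: R1←I6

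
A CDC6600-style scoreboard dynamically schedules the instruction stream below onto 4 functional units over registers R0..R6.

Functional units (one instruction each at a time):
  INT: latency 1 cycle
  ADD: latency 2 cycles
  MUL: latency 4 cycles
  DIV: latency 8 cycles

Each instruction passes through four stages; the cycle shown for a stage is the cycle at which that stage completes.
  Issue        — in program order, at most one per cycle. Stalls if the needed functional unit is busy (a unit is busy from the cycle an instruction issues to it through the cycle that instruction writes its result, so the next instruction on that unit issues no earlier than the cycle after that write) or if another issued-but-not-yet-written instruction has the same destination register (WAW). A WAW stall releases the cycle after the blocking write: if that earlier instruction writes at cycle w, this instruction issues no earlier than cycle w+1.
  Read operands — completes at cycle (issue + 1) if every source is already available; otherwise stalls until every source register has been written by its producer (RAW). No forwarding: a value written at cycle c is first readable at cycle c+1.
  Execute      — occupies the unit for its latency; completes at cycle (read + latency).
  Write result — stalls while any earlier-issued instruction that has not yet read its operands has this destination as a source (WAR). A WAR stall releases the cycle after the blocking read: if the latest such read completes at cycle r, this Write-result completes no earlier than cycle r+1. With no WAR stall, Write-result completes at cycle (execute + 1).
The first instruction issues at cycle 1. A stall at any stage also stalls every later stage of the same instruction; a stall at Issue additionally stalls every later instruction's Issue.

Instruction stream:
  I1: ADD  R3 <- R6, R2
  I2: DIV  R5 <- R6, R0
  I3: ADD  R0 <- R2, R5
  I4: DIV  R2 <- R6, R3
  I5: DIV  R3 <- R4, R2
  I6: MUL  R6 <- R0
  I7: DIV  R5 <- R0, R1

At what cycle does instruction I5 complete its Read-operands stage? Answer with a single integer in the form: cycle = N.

cycle 1: I1 dispatched to ADD
cycle 2: I1 operands ready; I2 dispatched to DIV
cycle 3: I2 operands ready
cycle 4: I1 complete
cycle 5: R3←I1
cycle 6: I3 dispatched to ADD
cycle 11: I2 complete
cycle 12: R5←I2
cycle 13: I3 operands ready; I4 dispatched to DIV
cycle 14: I4 operands ready
cycle 15: I3 complete
cycle 16: R0←I3
cycle 22: I4 complete
cycle 23: R2←I4
cycle 24: I5 dispatched to DIV
cycle 25: I5 operands ready; I6 dispatched to MUL
cycle 26: I6 operands ready
cycle 30: I6 complete
cycle 31: R6←I6
cycle 33: I5 complete
cycle 34: R3←I5
cycle 35: I7 dispatched to DIV
cycle 36: I7 operands ready
cycle 44: I7 complete
cycle 45: R5←I7

cycle = 25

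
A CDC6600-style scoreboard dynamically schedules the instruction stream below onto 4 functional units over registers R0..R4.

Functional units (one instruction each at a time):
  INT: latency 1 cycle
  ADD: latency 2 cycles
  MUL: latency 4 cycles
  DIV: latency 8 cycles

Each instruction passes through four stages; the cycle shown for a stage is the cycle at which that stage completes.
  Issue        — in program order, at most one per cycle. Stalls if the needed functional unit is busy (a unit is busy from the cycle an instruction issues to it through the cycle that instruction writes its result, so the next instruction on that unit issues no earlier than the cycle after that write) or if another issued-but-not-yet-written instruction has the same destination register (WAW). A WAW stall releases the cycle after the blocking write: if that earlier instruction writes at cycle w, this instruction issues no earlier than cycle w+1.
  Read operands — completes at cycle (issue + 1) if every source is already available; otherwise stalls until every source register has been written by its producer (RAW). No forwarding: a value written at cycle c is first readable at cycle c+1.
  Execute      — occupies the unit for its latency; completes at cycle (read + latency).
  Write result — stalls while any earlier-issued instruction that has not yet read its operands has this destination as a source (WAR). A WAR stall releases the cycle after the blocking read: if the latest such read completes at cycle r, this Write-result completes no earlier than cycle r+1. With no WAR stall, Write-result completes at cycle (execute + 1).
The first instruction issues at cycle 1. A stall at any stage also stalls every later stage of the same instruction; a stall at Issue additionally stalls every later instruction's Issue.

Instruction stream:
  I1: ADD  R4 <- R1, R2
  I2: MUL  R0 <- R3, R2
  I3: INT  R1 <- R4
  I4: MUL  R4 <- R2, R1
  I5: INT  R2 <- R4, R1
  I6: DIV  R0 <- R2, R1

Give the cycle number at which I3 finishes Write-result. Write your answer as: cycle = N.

I1: IS=1 RO=2 EX=4 WR=5
I2: IS=2 RO=3 EX=7 WR=8
I3: IS=3 RO=6 EX=7 WR=8  [RAW R4: wait I1 write@5]
I4: IS=9 RO=10 EX=14 WR=15  [struct: MUL busy until I2 writes@8]
I5: IS=10 RO=16 EX=17 WR=18  [RAW R4: wait I4 write@15]
I6: IS=11 RO=19 EX=27 WR=28  [RAW R2: wait I5 write@18]

cycle = 8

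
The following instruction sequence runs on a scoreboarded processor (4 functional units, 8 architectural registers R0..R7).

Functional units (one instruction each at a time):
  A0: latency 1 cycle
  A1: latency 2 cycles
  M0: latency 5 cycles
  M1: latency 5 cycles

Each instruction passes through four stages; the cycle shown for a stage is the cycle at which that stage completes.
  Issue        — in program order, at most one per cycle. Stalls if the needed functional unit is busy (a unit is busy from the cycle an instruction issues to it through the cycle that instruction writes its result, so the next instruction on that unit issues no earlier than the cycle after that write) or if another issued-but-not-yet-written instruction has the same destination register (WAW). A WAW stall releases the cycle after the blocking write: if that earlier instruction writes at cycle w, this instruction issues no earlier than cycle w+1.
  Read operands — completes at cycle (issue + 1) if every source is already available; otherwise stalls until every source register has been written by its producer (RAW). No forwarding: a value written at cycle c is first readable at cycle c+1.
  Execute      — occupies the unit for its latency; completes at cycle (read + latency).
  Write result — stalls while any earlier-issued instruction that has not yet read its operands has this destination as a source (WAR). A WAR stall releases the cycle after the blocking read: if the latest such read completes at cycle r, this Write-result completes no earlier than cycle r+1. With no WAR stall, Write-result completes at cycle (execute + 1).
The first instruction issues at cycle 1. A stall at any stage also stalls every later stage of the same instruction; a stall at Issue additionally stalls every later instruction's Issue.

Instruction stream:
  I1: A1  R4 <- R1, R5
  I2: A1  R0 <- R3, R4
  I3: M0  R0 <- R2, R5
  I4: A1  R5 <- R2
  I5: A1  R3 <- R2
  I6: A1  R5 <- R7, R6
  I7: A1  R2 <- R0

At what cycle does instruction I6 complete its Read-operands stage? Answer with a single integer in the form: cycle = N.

cycle = 23

c1: I1→A1
c2: I1 RO
c4: I1 EX
c5: I1 WR R4
c6: I2→A1
c7: I2 RO
c9: I2 EX
c10: I2 WR R0
c11: I3→M0
c12: I3 RO · I4→A1
c13: I4 RO
c15: I4 EX
c16: I4 WR R5
c17: I3 EX · I5→A1
c18: I3 WR R0 · I5 RO
c20: I5 EX
c21: I5 WR R3
c22: I6→A1
c23: I6 RO
c25: I6 EX
c26: I6 WR R5
c27: I7→A1
c28: I7 RO
c30: I7 EX
c31: I7 WR R2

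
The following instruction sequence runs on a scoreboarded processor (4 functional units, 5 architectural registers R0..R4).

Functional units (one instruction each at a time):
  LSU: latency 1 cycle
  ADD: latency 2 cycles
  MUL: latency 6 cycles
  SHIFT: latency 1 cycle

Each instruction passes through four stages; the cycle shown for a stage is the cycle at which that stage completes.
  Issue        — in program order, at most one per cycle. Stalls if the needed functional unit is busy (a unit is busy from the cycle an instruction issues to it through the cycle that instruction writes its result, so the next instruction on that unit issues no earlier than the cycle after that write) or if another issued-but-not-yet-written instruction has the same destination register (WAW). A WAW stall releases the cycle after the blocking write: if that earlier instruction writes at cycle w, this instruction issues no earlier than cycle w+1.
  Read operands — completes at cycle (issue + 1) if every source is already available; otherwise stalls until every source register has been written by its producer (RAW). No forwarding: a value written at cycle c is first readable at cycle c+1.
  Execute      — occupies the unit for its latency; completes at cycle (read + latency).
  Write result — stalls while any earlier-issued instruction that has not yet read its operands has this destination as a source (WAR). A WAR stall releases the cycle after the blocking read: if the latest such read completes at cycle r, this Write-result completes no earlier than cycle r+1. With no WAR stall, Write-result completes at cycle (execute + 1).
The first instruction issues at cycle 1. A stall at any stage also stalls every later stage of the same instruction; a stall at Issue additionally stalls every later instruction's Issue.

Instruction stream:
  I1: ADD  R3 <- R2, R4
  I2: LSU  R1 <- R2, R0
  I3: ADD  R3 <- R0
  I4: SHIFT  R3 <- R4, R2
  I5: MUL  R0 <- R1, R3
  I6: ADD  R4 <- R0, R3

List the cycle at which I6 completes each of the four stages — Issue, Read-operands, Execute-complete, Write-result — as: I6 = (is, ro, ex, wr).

cycle 1: issue I1 (ADD)
cycle 2: I1 read-ops, issue I2 (LSU)
cycle 3: I2 read-ops
cycle 4: I1 finished on ADD, I2 finished on LSU
cycle 5: I1→R3, I2→R1
cycle 6: issue I3 (ADD)
cycle 7: I3 read-ops
cycle 9: I3 finished on ADD
cycle 10: I3→R3
cycle 11: issue I4 (SHIFT)
cycle 12: I4 read-ops, issue I5 (MUL)
cycle 13: I4 finished on SHIFT, issue I6 (ADD)
cycle 14: I4→R3
cycle 15: I5 read-ops
cycle 21: I5 finished on MUL
cycle 22: I5→R0
cycle 23: I6 read-ops
cycle 25: I6 finished on ADD
cycle 26: I6→R4

I6 = (13, 23, 25, 26)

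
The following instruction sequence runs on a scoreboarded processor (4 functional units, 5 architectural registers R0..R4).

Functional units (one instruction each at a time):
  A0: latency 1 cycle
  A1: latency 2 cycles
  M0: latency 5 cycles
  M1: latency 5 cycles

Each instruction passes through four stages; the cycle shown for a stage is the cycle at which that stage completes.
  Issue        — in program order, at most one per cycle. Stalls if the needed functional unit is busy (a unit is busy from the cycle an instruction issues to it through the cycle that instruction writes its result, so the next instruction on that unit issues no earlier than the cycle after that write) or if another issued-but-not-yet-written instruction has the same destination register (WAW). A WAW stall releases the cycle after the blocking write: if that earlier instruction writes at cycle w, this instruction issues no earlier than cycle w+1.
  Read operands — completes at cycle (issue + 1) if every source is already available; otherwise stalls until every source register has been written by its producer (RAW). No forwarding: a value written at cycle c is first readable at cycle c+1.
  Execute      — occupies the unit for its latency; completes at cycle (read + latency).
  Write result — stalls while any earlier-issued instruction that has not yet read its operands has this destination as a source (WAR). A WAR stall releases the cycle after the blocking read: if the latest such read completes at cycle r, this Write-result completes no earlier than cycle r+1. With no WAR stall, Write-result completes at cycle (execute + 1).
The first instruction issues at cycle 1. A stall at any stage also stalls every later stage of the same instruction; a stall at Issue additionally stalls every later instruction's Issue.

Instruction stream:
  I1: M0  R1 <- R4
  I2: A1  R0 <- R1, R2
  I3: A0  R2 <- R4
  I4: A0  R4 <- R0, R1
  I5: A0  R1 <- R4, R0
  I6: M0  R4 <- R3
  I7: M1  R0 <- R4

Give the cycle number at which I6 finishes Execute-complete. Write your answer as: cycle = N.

I1 -> (1, 2, 7, 8)
I2 -> (2, 9, 11, 12)  // RAW R1: wait I1 write@8
I3 -> (3, 4, 5, 10)  // WAR R2: wait I2 read@9
I4 -> (11, 13, 14, 15)  // struct: A0 busy until I3 writes@10, RAW R0: wait I2 write@12
I5 -> (16, 17, 18, 19)  // struct: A0 busy until I4 writes@15
I6 -> (17, 18, 23, 24)
I7 -> (18, 25, 30, 31)  // RAW R4: wait I6 write@24

cycle = 23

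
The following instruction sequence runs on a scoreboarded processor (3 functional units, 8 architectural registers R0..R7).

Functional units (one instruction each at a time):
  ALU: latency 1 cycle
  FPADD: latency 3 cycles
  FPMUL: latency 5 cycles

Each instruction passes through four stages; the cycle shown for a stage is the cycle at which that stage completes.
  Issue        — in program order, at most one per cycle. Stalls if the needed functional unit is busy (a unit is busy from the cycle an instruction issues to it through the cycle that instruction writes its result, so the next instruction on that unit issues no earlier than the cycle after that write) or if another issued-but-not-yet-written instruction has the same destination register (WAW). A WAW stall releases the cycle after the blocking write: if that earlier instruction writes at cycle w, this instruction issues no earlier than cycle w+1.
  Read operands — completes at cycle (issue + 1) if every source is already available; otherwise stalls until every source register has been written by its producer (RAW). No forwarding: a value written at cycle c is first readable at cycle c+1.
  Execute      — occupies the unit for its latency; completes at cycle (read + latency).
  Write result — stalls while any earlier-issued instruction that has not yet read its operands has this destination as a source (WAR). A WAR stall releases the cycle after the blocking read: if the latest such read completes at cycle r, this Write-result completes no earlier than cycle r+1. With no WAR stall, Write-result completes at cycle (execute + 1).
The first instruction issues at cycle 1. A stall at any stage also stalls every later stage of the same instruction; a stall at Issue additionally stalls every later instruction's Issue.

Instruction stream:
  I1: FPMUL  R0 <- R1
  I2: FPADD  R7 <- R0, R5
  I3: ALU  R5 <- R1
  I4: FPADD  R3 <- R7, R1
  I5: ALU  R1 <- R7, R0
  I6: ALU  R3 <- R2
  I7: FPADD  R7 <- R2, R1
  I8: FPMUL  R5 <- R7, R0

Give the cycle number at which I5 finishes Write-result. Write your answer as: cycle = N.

c1: I1→FPMUL
c2: I1 RO · I2→FPADD
c3: I3→ALU
c4: I3 RO
c5: I3 EX
c7: I1 EX
c8: I1 WR R0
c9: I2 RO
c10: I3 WR R5
c12: I2 EX
c13: I2 WR R7
c14: I4→FPADD
c15: I4 RO · I5→ALU
c16: I5 RO
c17: I5 EX
c18: I4 EX · I5 WR R1
c19: I4 WR R3
c20: I6→ALU
c21: I6 RO · I7→FPADD
c22: I6 EX · I7 RO · I8→FPMUL
c23: I6 WR R3
c25: I7 EX
c26: I7 WR R7
c27: I8 RO
c32: I8 EX
c33: I8 WR R5

cycle = 18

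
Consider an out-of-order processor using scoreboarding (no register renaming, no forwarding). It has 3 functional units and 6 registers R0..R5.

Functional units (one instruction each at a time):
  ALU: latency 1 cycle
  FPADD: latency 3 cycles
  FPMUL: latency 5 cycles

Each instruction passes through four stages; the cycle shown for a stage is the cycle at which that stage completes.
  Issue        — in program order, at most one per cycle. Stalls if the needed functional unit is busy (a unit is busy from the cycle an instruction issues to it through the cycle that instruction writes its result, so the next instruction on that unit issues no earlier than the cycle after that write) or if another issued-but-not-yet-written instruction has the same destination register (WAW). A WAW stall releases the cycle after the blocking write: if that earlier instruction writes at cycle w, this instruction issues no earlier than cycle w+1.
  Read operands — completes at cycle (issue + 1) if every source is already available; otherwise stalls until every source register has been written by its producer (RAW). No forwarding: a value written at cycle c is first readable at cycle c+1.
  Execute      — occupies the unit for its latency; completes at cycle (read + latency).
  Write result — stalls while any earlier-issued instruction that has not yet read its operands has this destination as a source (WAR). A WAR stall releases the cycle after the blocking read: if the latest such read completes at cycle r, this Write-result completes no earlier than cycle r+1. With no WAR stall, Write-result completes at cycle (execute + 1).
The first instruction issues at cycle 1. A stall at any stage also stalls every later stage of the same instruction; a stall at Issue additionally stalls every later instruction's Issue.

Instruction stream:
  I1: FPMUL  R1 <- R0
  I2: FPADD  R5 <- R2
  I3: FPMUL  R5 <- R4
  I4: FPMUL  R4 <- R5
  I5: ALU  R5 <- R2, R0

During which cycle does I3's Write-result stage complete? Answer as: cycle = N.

cycle 1: issue I1 (FPMUL)
cycle 2: I1 read-ops | issue I2 (FPADD)
cycle 3: I2 read-ops
cycle 6: I2 finished on FPADD
cycle 7: I1 finished on FPMUL | I2→R5
cycle 8: I1→R1
cycle 9: issue I3 (FPMUL)
cycle 10: I3 read-ops
cycle 15: I3 finished on FPMUL
cycle 16: I3→R5
cycle 17: issue I4 (FPMUL)
cycle 18: I4 read-ops | issue I5 (ALU)
cycle 19: I5 read-ops
cycle 20: I5 finished on ALU
cycle 21: I5→R5
cycle 23: I4 finished on FPMUL
cycle 24: I4→R4

cycle = 16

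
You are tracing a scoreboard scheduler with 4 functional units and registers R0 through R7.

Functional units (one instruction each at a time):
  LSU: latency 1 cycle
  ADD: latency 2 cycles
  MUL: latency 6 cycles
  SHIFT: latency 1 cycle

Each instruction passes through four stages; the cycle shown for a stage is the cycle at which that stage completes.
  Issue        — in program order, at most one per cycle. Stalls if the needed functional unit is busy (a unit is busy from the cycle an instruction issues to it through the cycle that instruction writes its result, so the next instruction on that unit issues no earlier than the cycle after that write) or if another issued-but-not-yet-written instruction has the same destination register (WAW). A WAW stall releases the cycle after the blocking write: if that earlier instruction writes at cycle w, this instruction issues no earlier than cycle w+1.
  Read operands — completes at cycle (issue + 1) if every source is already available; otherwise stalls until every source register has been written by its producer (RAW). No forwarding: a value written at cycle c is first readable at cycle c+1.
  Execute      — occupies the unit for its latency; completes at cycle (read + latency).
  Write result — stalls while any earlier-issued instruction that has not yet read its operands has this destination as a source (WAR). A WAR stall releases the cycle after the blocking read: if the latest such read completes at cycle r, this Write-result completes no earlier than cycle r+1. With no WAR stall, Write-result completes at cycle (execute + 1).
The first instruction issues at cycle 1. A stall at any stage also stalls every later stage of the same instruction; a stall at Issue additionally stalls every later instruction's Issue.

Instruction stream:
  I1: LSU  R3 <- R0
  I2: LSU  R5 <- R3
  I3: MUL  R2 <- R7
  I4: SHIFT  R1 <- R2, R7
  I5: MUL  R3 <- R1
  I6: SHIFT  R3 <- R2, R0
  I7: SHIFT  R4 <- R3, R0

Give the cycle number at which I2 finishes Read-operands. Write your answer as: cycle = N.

cycle 1: I1 dispatched to LSU
cycle 2: I1 operands ready
cycle 3: I1 complete
cycle 4: R3←I1
cycle 5: I2 dispatched to LSU
cycle 6: I2 operands ready, I3 dispatched to MUL
cycle 7: I2 complete, I3 operands ready, I4 dispatched to SHIFT
cycle 8: R5←I2
cycle 13: I3 complete
cycle 14: R2←I3
cycle 15: I4 operands ready, I5 dispatched to MUL
cycle 16: I4 complete
cycle 17: R1←I4
cycle 18: I5 operands ready
cycle 24: I5 complete
cycle 25: R3←I5
cycle 26: I6 dispatched to SHIFT
cycle 27: I6 operands ready
cycle 28: I6 complete
cycle 29: R3←I6
cycle 30: I7 dispatched to SHIFT
cycle 31: I7 operands ready
cycle 32: I7 complete
cycle 33: R4←I7

cycle = 6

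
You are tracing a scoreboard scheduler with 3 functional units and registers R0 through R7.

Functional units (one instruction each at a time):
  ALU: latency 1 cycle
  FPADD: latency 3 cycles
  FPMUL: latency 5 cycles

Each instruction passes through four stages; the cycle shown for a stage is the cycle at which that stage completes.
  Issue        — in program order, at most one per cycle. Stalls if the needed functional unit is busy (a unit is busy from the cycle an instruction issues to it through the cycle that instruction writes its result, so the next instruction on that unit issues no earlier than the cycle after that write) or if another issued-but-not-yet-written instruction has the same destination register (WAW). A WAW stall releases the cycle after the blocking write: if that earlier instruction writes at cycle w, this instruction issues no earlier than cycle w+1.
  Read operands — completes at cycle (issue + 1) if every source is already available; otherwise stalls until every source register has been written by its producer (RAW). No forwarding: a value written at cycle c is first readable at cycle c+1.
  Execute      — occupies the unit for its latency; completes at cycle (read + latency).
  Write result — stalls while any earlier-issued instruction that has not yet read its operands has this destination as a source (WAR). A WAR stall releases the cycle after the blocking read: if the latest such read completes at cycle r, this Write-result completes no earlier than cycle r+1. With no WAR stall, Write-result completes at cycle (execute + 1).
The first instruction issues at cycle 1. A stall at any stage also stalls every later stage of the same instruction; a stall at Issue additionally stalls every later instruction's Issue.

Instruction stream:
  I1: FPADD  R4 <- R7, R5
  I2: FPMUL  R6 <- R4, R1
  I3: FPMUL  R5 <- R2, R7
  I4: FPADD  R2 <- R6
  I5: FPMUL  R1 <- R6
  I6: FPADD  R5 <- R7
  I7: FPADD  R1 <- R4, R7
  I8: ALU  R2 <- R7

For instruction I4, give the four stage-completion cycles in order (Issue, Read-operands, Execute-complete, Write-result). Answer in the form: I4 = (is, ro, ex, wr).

c1: I1 issues→FPADD
c2: I1 reads; I2 issues→FPMUL
c5: I1 exec-done
c6: I1 writes R4
c7: I2 reads
c12: I2 exec-done
c13: I2 writes R6
c14: I3 issues→FPMUL
c15: I3 reads; I4 issues→FPADD
c16: I4 reads
c19: I4 exec-done
c20: I3 exec-done; I4 writes R2
c21: I3 writes R5
c22: I5 issues→FPMUL
c23: I5 reads; I6 issues→FPADD
c24: I6 reads
c27: I6 exec-done
c28: I5 exec-done; I6 writes R5
c29: I5 writes R1
c30: I7 issues→FPADD
c31: I7 reads; I8 issues→ALU
c32: I8 reads
c33: I8 exec-done
c34: I7 exec-done; I8 writes R2
c35: I7 writes R1

I4 = (15, 16, 19, 20)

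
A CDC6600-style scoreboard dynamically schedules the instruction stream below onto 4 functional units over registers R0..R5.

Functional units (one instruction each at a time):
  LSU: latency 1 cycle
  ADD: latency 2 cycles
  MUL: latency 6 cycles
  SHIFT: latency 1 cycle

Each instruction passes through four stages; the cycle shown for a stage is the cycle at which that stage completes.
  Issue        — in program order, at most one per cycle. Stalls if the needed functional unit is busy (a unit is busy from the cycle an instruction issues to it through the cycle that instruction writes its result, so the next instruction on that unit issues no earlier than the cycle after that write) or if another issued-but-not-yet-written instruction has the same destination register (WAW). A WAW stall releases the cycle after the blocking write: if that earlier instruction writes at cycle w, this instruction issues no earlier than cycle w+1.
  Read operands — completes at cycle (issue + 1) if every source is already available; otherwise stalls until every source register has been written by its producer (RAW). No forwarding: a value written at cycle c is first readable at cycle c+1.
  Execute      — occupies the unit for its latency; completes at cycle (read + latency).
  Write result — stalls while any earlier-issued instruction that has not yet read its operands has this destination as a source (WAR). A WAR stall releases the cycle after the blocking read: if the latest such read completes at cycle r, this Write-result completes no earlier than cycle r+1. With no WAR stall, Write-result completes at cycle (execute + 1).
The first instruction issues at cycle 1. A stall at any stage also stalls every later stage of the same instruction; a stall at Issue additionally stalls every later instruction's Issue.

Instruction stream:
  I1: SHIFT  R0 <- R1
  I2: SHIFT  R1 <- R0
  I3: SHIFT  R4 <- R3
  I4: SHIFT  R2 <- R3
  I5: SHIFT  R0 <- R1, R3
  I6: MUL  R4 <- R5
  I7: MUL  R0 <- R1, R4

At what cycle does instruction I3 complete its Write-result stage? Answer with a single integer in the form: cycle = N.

I1  is:1  ro:2  ex:3  wr:4
I2  is:5  ro:6  ex:7  wr:8  — struct: SHIFT busy until I1 writes@4
I3  is:9  ro:10  ex:11  wr:12  — struct: SHIFT busy until I2 writes@8
I4  is:13  ro:14  ex:15  wr:16  — struct: SHIFT busy until I3 writes@12
I5  is:17  ro:18  ex:19  wr:20  — struct: SHIFT busy until I4 writes@16
I6  is:18  ro:19  ex:25  wr:26
I7  is:27  ro:28  ex:34  wr:35  — struct: MUL busy until I6 writes@26

cycle = 12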